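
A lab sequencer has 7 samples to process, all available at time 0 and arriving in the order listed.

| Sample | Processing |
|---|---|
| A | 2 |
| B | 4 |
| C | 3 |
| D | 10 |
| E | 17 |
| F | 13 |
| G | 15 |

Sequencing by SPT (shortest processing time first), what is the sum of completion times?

178

SPT (increasing processing time): A C B D F G E.
A: 0→2
C: 2→5
B: 5→9
D: 9→19
F: 19→32
G: 32→47
E: 47→64
Sum = 2+5+9+19+32+47+64 = 178.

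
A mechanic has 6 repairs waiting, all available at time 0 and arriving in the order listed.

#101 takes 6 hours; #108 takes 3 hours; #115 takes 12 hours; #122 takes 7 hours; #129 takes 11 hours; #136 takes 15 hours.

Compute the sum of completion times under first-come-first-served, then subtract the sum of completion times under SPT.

9

FIFO (arrival order): #101 #108 #115 #122 #129 #136.
#101: 0→6
#108: 6→9
#115: 9→21
#122: 21→28
#129: 28→39
#136: 39→54
Sum = 6+9+21+28+39+54 = 157.
SPT (increasing processing time): #108 #101 #122 #129 #115 #136.
#108: 0→3
#101: 3→9
#122: 9→16
#129: 16→27
#115: 27→39
#136: 39→54
Sum = 3+9+16+27+39+54 = 148.
Difference = 157 − 148 = 9.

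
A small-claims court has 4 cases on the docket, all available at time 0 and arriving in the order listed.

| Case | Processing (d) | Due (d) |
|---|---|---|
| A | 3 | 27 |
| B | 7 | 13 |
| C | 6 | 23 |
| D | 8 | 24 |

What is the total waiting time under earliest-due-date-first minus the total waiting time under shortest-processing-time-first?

13

EDD (increasing due date): B C D A.
B: waits 0, runs 0→7
C: waits 7, runs 7→13
D: waits 13, runs 13→21
A: waits 21, runs 21→24
Sum = 0+7+13+21 = 41.
SPT (increasing processing time): A C B D.
A: waits 0, runs 0→3
C: waits 3, runs 3→9
B: waits 9, runs 9→16
D: waits 16, runs 16→24
Sum = 0+3+9+16 = 28.
Difference = 41 − 28 = 13.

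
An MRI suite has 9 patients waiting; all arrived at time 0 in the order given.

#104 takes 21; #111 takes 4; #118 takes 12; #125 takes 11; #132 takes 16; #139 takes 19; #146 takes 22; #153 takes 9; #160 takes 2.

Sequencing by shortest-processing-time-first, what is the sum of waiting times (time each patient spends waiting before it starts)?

308

SPT (increasing processing time): #160 #111 #153 #125 #118 #132 #139 #104 #146.
#160: waits 0, runs 0→2
#111: waits 2, runs 2→6
#153: waits 6, runs 6→15
#125: waits 15, runs 15→26
#118: waits 26, runs 26→38
#132: waits 38, runs 38→54
#139: waits 54, runs 54→73
#104: waits 73, runs 73→94
#146: waits 94, runs 94→116
Sum = 0+2+6+15+26+38+54+73+94 = 308.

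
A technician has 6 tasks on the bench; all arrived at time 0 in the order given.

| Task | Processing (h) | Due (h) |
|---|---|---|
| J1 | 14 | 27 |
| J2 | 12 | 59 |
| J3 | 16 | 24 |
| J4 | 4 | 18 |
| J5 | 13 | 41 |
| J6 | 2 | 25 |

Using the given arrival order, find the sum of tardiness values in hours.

100

FIFO (arrival order): J1 J2 J3 J4 J5 J6.
J1: 0→14, due 27, tardiness 0
J2: 14→26, due 59, tardiness 0
J3: 26→42, due 24, tardiness 18
J4: 42→46, due 18, tardiness 28
J5: 46→59, due 41, tardiness 18
J6: 59→61, due 25, tardiness 36
Sum = 0+0+18+28+18+36 = 100.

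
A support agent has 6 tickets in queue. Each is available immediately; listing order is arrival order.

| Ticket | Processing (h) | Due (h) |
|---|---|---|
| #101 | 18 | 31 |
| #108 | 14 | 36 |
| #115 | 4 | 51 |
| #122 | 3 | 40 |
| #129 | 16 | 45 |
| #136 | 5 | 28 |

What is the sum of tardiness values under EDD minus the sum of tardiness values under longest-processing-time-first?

EDD (increasing due date): #136 #101 #108 #122 #129 #115.
#136: 0→5, due 28, tardiness 0
#101: 5→23, due 31, tardiness 0
#108: 23→37, due 36, tardiness 1
#122: 37→40, due 40, tardiness 0
#129: 40→56, due 45, tardiness 11
#115: 56→60, due 51, tardiness 9
Sum = 0+0+1+0+11+9 = 21.
LPT (decreasing processing time): #101 #129 #108 #136 #115 #122.
#101: 0→18, due 31, tardiness 0
#129: 18→34, due 45, tardiness 0
#108: 34→48, due 36, tardiness 12
#136: 48→53, due 28, tardiness 25
#115: 53→57, due 51, tardiness 6
#122: 57→60, due 40, tardiness 20
Sum = 0+0+12+25+6+20 = 63.
Difference = 21 − 63 = -42.

-42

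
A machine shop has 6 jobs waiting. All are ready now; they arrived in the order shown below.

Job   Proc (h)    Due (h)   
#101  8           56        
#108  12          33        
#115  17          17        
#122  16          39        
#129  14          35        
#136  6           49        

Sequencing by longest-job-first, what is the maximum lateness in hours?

LPT (decreasing processing time): #115 #122 #129 #108 #101 #136.
#115: 0→17, due 17, lateness 0
#122: 17→33, due 39, lateness -6
#129: 33→47, due 35, lateness 12
#108: 47→59, due 33, lateness 26
#101: 59→67, due 56, lateness 11
#136: 67→73, due 49, lateness 24
Maximum = 26.

26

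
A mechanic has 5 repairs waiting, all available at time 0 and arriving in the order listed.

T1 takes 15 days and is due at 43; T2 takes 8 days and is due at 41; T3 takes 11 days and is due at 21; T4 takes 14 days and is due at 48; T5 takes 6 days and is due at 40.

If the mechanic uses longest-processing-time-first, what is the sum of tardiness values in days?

40

LPT (decreasing processing time): T1 T4 T3 T2 T5.
T1: 0→15, due 43, tardiness 0
T4: 15→29, due 48, tardiness 0
T3: 29→40, due 21, tardiness 19
T2: 40→48, due 41, tardiness 7
T5: 48→54, due 40, tardiness 14
Sum = 0+0+19+7+14 = 40.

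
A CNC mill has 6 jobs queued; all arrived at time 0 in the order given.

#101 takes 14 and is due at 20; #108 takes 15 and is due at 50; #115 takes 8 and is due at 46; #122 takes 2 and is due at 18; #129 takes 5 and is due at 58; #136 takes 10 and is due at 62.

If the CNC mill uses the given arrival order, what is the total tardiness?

21

FIFO (arrival order): #101 #108 #115 #122 #129 #136.
#101: 0→14, due 20, tardiness 0
#108: 14→29, due 50, tardiness 0
#115: 29→37, due 46, tardiness 0
#122: 37→39, due 18, tardiness 21
#129: 39→44, due 58, tardiness 0
#136: 44→54, due 62, tardiness 0
Sum = 0+0+0+21+0+0 = 21.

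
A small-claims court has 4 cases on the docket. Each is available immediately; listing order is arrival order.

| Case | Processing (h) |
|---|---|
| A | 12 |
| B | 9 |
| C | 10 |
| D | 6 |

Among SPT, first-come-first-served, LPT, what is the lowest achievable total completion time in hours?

SPT (increasing processing time): D B C A.
D: 0→6
B: 6→15
C: 15→25
A: 25→37
Sum = 6+15+25+37 = 83.
FIFO (arrival order): A B C D.
A: 0→12
B: 12→21
C: 21→31
D: 31→37
Sum = 12+21+31+37 = 101.
LPT (decreasing processing time): A C B D.
A: 0→12
C: 12→22
B: 22→31
D: 31→37
Sum = 12+22+31+37 = 102.
SPT 83, FIFO 101, LPT 102 → minimum 83.

83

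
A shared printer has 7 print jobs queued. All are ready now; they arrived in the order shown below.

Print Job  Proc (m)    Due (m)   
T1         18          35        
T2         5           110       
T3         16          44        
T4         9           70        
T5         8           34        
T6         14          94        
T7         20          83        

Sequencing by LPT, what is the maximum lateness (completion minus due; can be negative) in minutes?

LPT (decreasing processing time): T7 T1 T3 T6 T4 T5 T2.
T7: 0→20, due 83, lateness -63
T1: 20→38, due 35, lateness 3
T3: 38→54, due 44, lateness 10
T6: 54→68, due 94, lateness -26
T4: 68→77, due 70, lateness 7
T5: 77→85, due 34, lateness 51
T2: 85→90, due 110, lateness -20
Maximum = 51.

51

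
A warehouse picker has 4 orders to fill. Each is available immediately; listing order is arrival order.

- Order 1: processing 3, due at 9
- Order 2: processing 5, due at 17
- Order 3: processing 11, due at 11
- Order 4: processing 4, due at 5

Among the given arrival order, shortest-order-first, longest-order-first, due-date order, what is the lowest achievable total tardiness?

13

FIFO (arrival order): Order 1 Order 2 Order 3 Order 4.
Order 1: 0→3, due 9, tardiness 0
Order 2: 3→8, due 17, tardiness 0
Order 3: 8→19, due 11, tardiness 8
Order 4: 19→23, due 5, tardiness 18
Sum = 0+0+8+18 = 26.
SPT (increasing processing time): Order 1 Order 4 Order 2 Order 3.
Order 1: 0→3, due 9, tardiness 0
Order 4: 3→7, due 5, tardiness 2
Order 2: 7→12, due 17, tardiness 0
Order 3: 12→23, due 11, tardiness 12
Sum = 0+2+0+12 = 14.
LPT (decreasing processing time): Order 3 Order 2 Order 4 Order 1.
Order 3: 0→11, due 11, tardiness 0
Order 2: 11→16, due 17, tardiness 0
Order 4: 16→20, due 5, tardiness 15
Order 1: 20→23, due 9, tardiness 14
Sum = 0+0+15+14 = 29.
EDD (increasing due date): Order 4 Order 1 Order 3 Order 2.
Order 4: 0→4, due 5, tardiness 0
Order 1: 4→7, due 9, tardiness 0
Order 3: 7→18, due 11, tardiness 7
Order 2: 18→23, due 17, tardiness 6
Sum = 0+0+7+6 = 13.
FIFO 26, SPT 14, LPT 29, EDD 13 → minimum 13.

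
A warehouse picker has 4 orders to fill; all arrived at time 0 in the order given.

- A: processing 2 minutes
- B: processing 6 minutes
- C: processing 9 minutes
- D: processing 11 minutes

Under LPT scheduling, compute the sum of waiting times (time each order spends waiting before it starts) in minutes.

LPT (decreasing processing time): D C B A.
D: waits 0, runs 0→11
C: waits 11, runs 11→20
B: waits 20, runs 20→26
A: waits 26, runs 26→28
Sum = 0+11+20+26 = 57.

57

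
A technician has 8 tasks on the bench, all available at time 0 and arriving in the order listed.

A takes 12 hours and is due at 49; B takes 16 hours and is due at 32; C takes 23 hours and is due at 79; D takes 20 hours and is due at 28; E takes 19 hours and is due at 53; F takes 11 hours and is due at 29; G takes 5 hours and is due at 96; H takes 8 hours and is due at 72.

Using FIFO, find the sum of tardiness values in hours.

204

FIFO (arrival order): A B C D E F G H.
A: 0→12, due 49, tardiness 0
B: 12→28, due 32, tardiness 0
C: 28→51, due 79, tardiness 0
D: 51→71, due 28, tardiness 43
E: 71→90, due 53, tardiness 37
F: 90→101, due 29, tardiness 72
G: 101→106, due 96, tardiness 10
H: 106→114, due 72, tardiness 42
Sum = 0+0+0+43+37+72+10+42 = 204.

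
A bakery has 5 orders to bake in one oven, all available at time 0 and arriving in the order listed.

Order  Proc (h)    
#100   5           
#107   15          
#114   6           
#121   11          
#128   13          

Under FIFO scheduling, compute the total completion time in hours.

FIFO (arrival order): #100 #107 #114 #121 #128.
#100: 0→5
#107: 5→20
#114: 20→26
#121: 26→37
#128: 37→50
Sum = 5+20+26+37+50 = 138.

138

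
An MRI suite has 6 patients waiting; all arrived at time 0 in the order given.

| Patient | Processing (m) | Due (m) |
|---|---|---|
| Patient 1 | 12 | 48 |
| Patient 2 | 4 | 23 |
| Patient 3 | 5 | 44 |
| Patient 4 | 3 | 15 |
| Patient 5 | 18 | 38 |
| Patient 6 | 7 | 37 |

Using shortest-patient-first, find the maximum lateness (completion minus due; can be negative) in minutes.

SPT (increasing processing time): Patient 4 Patient 2 Patient 3 Patient 6 Patient 1 Patient 5.
Patient 4: 0→3, due 15, lateness -12
Patient 2: 3→7, due 23, lateness -16
Patient 3: 7→12, due 44, lateness -32
Patient 6: 12→19, due 37, lateness -18
Patient 1: 19→31, due 48, lateness -17
Patient 5: 31→49, due 38, lateness 11
Maximum = 11.

11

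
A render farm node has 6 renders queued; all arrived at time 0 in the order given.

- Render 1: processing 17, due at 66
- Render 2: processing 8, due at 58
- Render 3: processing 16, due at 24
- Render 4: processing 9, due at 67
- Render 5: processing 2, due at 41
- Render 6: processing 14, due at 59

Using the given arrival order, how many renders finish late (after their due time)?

FIFO (arrival order): Render 1 Render 2 Render 3 Render 4 Render 5 Render 6.
Render 1: 0→17, due 66, tardiness 0
Render 2: 17→25, due 58, tardiness 0
Render 3: 25→41, due 24, tardiness 17
Render 4: 41→50, due 67, tardiness 0
Render 5: 50→52, due 41, tardiness 11
Render 6: 52→66, due 59, tardiness 7
Late renders: 3.

3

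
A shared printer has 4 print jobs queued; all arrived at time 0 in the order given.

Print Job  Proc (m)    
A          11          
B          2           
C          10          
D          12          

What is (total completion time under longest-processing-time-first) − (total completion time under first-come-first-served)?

LPT (decreasing processing time): D A C B.
D: 0→12
A: 12→23
C: 23→33
B: 33→35
Sum = 12+23+33+35 = 103.
FIFO (arrival order): A B C D.
A: 0→11
B: 11→13
C: 13→23
D: 23→35
Sum = 11+13+23+35 = 82.
Difference = 103 − 82 = 21.

21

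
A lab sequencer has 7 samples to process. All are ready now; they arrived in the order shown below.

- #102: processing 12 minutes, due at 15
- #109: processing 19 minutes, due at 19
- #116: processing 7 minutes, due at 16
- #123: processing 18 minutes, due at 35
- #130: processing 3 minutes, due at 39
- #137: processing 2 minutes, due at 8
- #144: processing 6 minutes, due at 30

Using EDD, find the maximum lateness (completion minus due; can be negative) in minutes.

EDD (increasing due date): #137 #102 #116 #109 #144 #123 #130.
#137: 0→2, due 8, lateness -6
#102: 2→14, due 15, lateness -1
#116: 14→21, due 16, lateness 5
#109: 21→40, due 19, lateness 21
#144: 40→46, due 30, lateness 16
#123: 46→64, due 35, lateness 29
#130: 64→67, due 39, lateness 28
Maximum = 29.

29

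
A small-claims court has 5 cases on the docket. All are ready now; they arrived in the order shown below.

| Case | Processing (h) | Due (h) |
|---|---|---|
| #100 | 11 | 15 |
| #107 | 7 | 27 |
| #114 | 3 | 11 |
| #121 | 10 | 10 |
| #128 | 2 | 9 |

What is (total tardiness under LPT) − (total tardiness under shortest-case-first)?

LPT (decreasing processing time): #100 #121 #107 #114 #128.
#100: 0→11, due 15, tardiness 0
#121: 11→21, due 10, tardiness 11
#107: 21→28, due 27, tardiness 1
#114: 28→31, due 11, tardiness 20
#128: 31→33, due 9, tardiness 24
Sum = 0+11+1+20+24 = 56.
SPT (increasing processing time): #128 #114 #107 #121 #100.
#128: 0→2, due 9, tardiness 0
#114: 2→5, due 11, tardiness 0
#107: 5→12, due 27, tardiness 0
#121: 12→22, due 10, tardiness 12
#100: 22→33, due 15, tardiness 18
Sum = 0+0+0+12+18 = 30.
Difference = 56 − 30 = 26.

26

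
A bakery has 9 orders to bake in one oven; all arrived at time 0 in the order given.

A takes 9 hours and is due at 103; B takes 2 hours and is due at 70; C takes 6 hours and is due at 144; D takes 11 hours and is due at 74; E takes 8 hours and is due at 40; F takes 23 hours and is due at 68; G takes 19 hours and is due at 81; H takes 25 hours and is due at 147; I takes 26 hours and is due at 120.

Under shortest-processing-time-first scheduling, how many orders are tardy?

2

SPT (increasing processing time): B C E A D G F H I.
B: 0→2, due 70, tardiness 0
C: 2→8, due 144, tardiness 0
E: 8→16, due 40, tardiness 0
A: 16→25, due 103, tardiness 0
D: 25→36, due 74, tardiness 0
G: 36→55, due 81, tardiness 0
F: 55→78, due 68, tardiness 10
H: 78→103, due 147, tardiness 0
I: 103→129, due 120, tardiness 9
Late orders: 2.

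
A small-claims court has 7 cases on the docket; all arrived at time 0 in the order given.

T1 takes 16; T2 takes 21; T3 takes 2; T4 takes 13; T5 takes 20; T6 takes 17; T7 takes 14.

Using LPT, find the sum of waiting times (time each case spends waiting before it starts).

383

LPT (decreasing processing time): T2 T5 T6 T1 T7 T4 T3.
T2: waits 0, runs 0→21
T5: waits 21, runs 21→41
T6: waits 41, runs 41→58
T1: waits 58, runs 58→74
T7: waits 74, runs 74→88
T4: waits 88, runs 88→101
T3: waits 101, runs 101→103
Sum = 0+21+41+58+74+88+101 = 383.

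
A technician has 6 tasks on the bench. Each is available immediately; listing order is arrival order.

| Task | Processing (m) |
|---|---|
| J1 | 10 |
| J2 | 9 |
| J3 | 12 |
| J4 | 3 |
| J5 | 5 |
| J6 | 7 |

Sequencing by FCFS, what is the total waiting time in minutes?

FIFO (arrival order): J1 J2 J3 J4 J5 J6.
J1: waits 0, runs 0→10
J2: waits 10, runs 10→19
J3: waits 19, runs 19→31
J4: waits 31, runs 31→34
J5: waits 34, runs 34→39
J6: waits 39, runs 39→46
Sum = 0+10+19+31+34+39 = 133.

133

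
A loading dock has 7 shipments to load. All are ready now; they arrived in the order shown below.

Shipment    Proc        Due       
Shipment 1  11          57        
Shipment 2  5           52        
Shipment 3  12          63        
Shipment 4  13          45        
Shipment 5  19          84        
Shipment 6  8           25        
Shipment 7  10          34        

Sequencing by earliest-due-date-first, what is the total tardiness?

0

EDD (increasing due date): Shipment 6 Shipment 7 Shipment 4 Shipment 2 Shipment 1 Shipment 3 Shipment 5.
Shipment 6: 0→8, due 25, tardiness 0
Shipment 7: 8→18, due 34, tardiness 0
Shipment 4: 18→31, due 45, tardiness 0
Shipment 2: 31→36, due 52, tardiness 0
Shipment 1: 36→47, due 57, tardiness 0
Shipment 3: 47→59, due 63, tardiness 0
Shipment 5: 59→78, due 84, tardiness 0
Sum = 0+0+0+0+0+0+0 = 0.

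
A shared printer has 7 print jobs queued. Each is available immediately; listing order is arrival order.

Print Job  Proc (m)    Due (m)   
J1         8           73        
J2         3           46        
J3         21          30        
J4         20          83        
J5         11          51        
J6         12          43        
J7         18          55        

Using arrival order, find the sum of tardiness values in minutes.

84

FIFO (arrival order): J1 J2 J3 J4 J5 J6 J7.
J1: 0→8, due 73, tardiness 0
J2: 8→11, due 46, tardiness 0
J3: 11→32, due 30, tardiness 2
J4: 32→52, due 83, tardiness 0
J5: 52→63, due 51, tardiness 12
J6: 63→75, due 43, tardiness 32
J7: 75→93, due 55, tardiness 38
Sum = 0+0+2+0+12+32+38 = 84.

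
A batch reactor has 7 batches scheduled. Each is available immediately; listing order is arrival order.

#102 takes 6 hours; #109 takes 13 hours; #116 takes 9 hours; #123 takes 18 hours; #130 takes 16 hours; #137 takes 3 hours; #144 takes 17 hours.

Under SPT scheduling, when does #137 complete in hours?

SPT (increasing processing time): #137 #102 #116 #109 #130 #144 #123.
#137: 0→3

3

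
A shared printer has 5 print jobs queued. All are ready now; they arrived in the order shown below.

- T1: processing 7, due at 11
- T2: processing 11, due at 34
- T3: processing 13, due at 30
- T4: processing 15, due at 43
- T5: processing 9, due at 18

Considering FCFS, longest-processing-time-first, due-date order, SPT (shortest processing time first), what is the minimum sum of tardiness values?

18

FIFO (arrival order): T1 T2 T3 T4 T5.
T1: 0→7, due 11, tardiness 0
T2: 7→18, due 34, tardiness 0
T3: 18→31, due 30, tardiness 1
T4: 31→46, due 43, tardiness 3
T5: 46→55, due 18, tardiness 37
Sum = 0+0+1+3+37 = 41.
LPT (decreasing processing time): T4 T3 T2 T5 T1.
T4: 0→15, due 43, tardiness 0
T3: 15→28, due 30, tardiness 0
T2: 28→39, due 34, tardiness 5
T5: 39→48, due 18, tardiness 30
T1: 48→55, due 11, tardiness 44
Sum = 0+0+5+30+44 = 79.
EDD (increasing due date): T1 T5 T3 T2 T4.
T1: 0→7, due 11, tardiness 0
T5: 7→16, due 18, tardiness 0
T3: 16→29, due 30, tardiness 0
T2: 29→40, due 34, tardiness 6
T4: 40→55, due 43, tardiness 12
Sum = 0+0+0+6+12 = 18.
SPT (increasing processing time): T1 T5 T2 T3 T4.
T1: 0→7, due 11, tardiness 0
T5: 7→16, due 18, tardiness 0
T2: 16→27, due 34, tardiness 0
T3: 27→40, due 30, tardiness 10
T4: 40→55, due 43, tardiness 12
Sum = 0+0+0+10+12 = 22.
FIFO 41, LPT 79, EDD 18, SPT 22 → minimum 18.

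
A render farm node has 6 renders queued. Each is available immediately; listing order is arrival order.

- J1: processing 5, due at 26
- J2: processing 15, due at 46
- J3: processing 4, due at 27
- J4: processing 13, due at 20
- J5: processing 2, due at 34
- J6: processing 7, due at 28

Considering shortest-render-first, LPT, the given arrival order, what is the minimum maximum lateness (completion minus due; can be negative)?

SPT (increasing processing time): J5 J3 J1 J6 J4 J2.
J5: 0→2, due 34, lateness -32
J3: 2→6, due 27, lateness -21
J1: 6→11, due 26, lateness -15
J6: 11→18, due 28, lateness -10
J4: 18→31, due 20, lateness 11
J2: 31→46, due 46, lateness 0
Maximum = 11.
LPT (decreasing processing time): J2 J4 J6 J1 J3 J5.
J2: 0→15, due 46, lateness -31
J4: 15→28, due 20, lateness 8
J6: 28→35, due 28, lateness 7
J1: 35→40, due 26, lateness 14
J3: 40→44, due 27, lateness 17
J5: 44→46, due 34, lateness 12
Maximum = 17.
FIFO (arrival order): J1 J2 J3 J4 J5 J6.
J1: 0→5, due 26, lateness -21
J2: 5→20, due 46, lateness -26
J3: 20→24, due 27, lateness -3
J4: 24→37, due 20, lateness 17
J5: 37→39, due 34, lateness 5
J6: 39→46, due 28, lateness 18
Maximum = 18.
SPT 11, LPT 17, FIFO 18 → minimum 11.

11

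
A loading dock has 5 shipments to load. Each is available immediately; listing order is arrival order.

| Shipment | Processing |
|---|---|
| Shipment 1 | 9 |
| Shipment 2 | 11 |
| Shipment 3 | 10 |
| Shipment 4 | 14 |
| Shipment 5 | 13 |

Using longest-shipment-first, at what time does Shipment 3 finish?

48

LPT (decreasing processing time): Shipment 4 Shipment 5 Shipment 2 Shipment 3 Shipment 1.
Shipment 4: 0→14
Shipment 5: 14→27
Shipment 2: 27→38
Shipment 3: 38→48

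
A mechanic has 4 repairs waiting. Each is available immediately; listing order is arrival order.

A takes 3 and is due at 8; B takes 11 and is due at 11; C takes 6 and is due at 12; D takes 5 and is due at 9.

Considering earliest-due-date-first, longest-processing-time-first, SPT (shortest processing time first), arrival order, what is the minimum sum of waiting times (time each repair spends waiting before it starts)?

EDD (increasing due date): A D B C.
A: waits 0, runs 0→3
D: waits 3, runs 3→8
B: waits 8, runs 8→19
C: waits 19, runs 19→25
Sum = 0+3+8+19 = 30.
LPT (decreasing processing time): B C D A.
B: waits 0, runs 0→11
C: waits 11, runs 11→17
D: waits 17, runs 17→22
A: waits 22, runs 22→25
Sum = 0+11+17+22 = 50.
SPT (increasing processing time): A D C B.
A: waits 0, runs 0→3
D: waits 3, runs 3→8
C: waits 8, runs 8→14
B: waits 14, runs 14→25
Sum = 0+3+8+14 = 25.
FIFO (arrival order): A B C D.
A: waits 0, runs 0→3
B: waits 3, runs 3→14
C: waits 14, runs 14→20
D: waits 20, runs 20→25
Sum = 0+3+14+20 = 37.
EDD 30, LPT 50, SPT 25, FIFO 37 → minimum 25.

25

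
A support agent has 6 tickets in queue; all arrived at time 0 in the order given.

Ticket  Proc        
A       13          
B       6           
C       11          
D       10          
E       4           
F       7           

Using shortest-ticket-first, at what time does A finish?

SPT (increasing processing time): E B F D C A.
E: 0→4
B: 4→10
F: 10→17
D: 17→27
C: 27→38
A: 38→51

51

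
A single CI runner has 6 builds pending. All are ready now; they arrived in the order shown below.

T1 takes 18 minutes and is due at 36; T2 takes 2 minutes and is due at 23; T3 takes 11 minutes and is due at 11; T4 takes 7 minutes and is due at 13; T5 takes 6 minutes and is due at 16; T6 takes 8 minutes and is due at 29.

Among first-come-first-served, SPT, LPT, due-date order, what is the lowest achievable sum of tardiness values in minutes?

37

FIFO (arrival order): T1 T2 T3 T4 T5 T6.
T1: 0→18, due 36, tardiness 0
T2: 18→20, due 23, tardiness 0
T3: 20→31, due 11, tardiness 20
T4: 31→38, due 13, tardiness 25
T5: 38→44, due 16, tardiness 28
T6: 44→52, due 29, tardiness 23
Sum = 0+0+20+25+28+23 = 96.
SPT (increasing processing time): T2 T5 T4 T6 T3 T1.
T2: 0→2, due 23, tardiness 0
T5: 2→8, due 16, tardiness 0
T4: 8→15, due 13, tardiness 2
T6: 15→23, due 29, tardiness 0
T3: 23→34, due 11, tardiness 23
T1: 34→52, due 36, tardiness 16
Sum = 0+0+2+0+23+16 = 41.
LPT (decreasing processing time): T1 T3 T6 T4 T5 T2.
T1: 0→18, due 36, tardiness 0
T3: 18→29, due 11, tardiness 18
T6: 29→37, due 29, tardiness 8
T4: 37→44, due 13, tardiness 31
T5: 44→50, due 16, tardiness 34
T2: 50→52, due 23, tardiness 29
Sum = 0+18+8+31+34+29 = 120.
EDD (increasing due date): T3 T4 T5 T2 T6 T1.
T3: 0→11, due 11, tardiness 0
T4: 11→18, due 13, tardiness 5
T5: 18→24, due 16, tardiness 8
T2: 24→26, due 23, tardiness 3
T6: 26→34, due 29, tardiness 5
T1: 34→52, due 36, tardiness 16
Sum = 0+5+8+3+5+16 = 37.
FIFO 96, SPT 41, LPT 120, EDD 37 → minimum 37.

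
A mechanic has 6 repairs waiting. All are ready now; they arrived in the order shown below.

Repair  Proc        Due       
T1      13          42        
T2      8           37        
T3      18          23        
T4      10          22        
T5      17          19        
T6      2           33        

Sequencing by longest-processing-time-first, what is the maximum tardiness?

36

LPT (decreasing processing time): T3 T5 T1 T4 T2 T6.
T3: 0→18, due 23, tardiness 0
T5: 18→35, due 19, tardiness 16
T1: 35→48, due 42, tardiness 6
T4: 48→58, due 22, tardiness 36
T2: 58→66, due 37, tardiness 29
T6: 66→68, due 33, tardiness 35
Maximum = 36.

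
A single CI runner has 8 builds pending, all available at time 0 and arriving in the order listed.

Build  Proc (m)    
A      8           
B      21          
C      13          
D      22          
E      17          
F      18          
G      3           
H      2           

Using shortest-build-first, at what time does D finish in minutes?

SPT (increasing processing time): H G A C E F B D.
H: 0→2
G: 2→5
A: 5→13
C: 13→26
E: 26→43
F: 43→61
B: 61→82
D: 82→104

104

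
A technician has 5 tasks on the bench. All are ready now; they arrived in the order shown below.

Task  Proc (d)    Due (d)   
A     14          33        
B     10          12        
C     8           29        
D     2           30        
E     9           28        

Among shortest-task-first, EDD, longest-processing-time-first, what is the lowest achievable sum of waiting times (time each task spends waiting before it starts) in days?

SPT (increasing processing time): D C E B A.
D: waits 0, runs 0→2
C: waits 2, runs 2→10
E: waits 10, runs 10→19
B: waits 19, runs 19→29
A: waits 29, runs 29→43
Sum = 0+2+10+19+29 = 60.
EDD (increasing due date): B E C D A.
B: waits 0, runs 0→10
E: waits 10, runs 10→19
C: waits 19, runs 19→27
D: waits 27, runs 27→29
A: waits 29, runs 29→43
Sum = 0+10+19+27+29 = 85.
LPT (decreasing processing time): A B E C D.
A: waits 0, runs 0→14
B: waits 14, runs 14→24
E: waits 24, runs 24→33
C: waits 33, runs 33→41
D: waits 41, runs 41→43
Sum = 0+14+24+33+41 = 112.
SPT 60, EDD 85, LPT 112 → minimum 60.

60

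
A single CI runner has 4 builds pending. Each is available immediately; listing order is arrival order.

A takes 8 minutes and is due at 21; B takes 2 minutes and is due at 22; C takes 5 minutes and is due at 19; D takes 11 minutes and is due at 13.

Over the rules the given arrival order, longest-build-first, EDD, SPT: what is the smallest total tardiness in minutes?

7

FIFO (arrival order): A B C D.
A: 0→8, due 21, tardiness 0
B: 8→10, due 22, tardiness 0
C: 10→15, due 19, tardiness 0
D: 15→26, due 13, tardiness 13
Sum = 0+0+0+13 = 13.
LPT (decreasing processing time): D A C B.
D: 0→11, due 13, tardiness 0
A: 11→19, due 21, tardiness 0
C: 19→24, due 19, tardiness 5
B: 24→26, due 22, tardiness 4
Sum = 0+0+5+4 = 9.
EDD (increasing due date): D C A B.
D: 0→11, due 13, tardiness 0
C: 11→16, due 19, tardiness 0
A: 16→24, due 21, tardiness 3
B: 24→26, due 22, tardiness 4
Sum = 0+0+3+4 = 7.
SPT (increasing processing time): B C A D.
B: 0→2, due 22, tardiness 0
C: 2→7, due 19, tardiness 0
A: 7→15, due 21, tardiness 0
D: 15→26, due 13, tardiness 13
Sum = 0+0+0+13 = 13.
FIFO 13, LPT 9, EDD 7, SPT 13 → minimum 7.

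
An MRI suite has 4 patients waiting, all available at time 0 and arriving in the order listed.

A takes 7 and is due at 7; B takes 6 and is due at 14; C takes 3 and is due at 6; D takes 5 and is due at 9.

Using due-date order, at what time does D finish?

15

EDD (increasing due date): C A D B.
C: 0→3
A: 3→10
D: 10→15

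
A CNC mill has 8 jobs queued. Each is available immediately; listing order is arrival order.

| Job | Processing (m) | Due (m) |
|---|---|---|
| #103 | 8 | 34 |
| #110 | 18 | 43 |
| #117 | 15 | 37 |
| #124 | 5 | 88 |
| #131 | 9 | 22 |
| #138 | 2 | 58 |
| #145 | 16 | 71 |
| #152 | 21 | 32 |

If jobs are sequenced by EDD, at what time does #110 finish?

EDD (increasing due date): #131 #152 #103 #117 #110 #138 #145 #124.
#131: 0→9
#152: 9→30
#103: 30→38
#117: 38→53
#110: 53→71

71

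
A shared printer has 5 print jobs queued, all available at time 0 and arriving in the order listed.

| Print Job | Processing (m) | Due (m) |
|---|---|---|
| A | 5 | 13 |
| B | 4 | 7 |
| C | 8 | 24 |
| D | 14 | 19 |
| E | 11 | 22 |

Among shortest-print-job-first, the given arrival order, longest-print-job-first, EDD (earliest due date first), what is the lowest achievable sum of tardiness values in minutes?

SPT (increasing processing time): B A C E D.
B: 0→4, due 7, tardiness 0
A: 4→9, due 13, tardiness 0
C: 9→17, due 24, tardiness 0
E: 17→28, due 22, tardiness 6
D: 28→42, due 19, tardiness 23
Sum = 0+0+0+6+23 = 29.
FIFO (arrival order): A B C D E.
A: 0→5, due 13, tardiness 0
B: 5→9, due 7, tardiness 2
C: 9→17, due 24, tardiness 0
D: 17→31, due 19, tardiness 12
E: 31→42, due 22, tardiness 20
Sum = 0+2+0+12+20 = 34.
LPT (decreasing processing time): D E C A B.
D: 0→14, due 19, tardiness 0
E: 14→25, due 22, tardiness 3
C: 25→33, due 24, tardiness 9
A: 33→38, due 13, tardiness 25
B: 38→42, due 7, tardiness 35
Sum = 0+3+9+25+35 = 72.
EDD (increasing due date): B A D E C.
B: 0→4, due 7, tardiness 0
A: 4→9, due 13, tardiness 0
D: 9→23, due 19, tardiness 4
E: 23→34, due 22, tardiness 12
C: 34→42, due 24, tardiness 18
Sum = 0+0+4+12+18 = 34.
SPT 29, FIFO 34, LPT 72, EDD 34 → minimum 29.

29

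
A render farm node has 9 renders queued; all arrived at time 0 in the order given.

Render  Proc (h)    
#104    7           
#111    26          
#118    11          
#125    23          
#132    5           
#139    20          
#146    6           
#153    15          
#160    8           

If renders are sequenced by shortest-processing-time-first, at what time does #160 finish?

SPT (increasing processing time): #132 #146 #104 #160 #118 #153 #139 #125 #111.
#132: 0→5
#146: 5→11
#104: 11→18
#160: 18→26

26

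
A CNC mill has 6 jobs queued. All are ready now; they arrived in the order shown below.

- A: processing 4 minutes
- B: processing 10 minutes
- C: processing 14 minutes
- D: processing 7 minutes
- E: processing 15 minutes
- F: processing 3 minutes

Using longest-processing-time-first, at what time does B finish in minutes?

LPT (decreasing processing time): E C B D A F.
E: 0→15
C: 15→29
B: 29→39

39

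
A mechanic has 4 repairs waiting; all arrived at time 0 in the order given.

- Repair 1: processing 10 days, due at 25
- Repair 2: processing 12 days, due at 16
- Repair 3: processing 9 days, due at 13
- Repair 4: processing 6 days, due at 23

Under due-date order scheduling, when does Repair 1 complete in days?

EDD (increasing due date): Repair 3 Repair 2 Repair 4 Repair 1.
Repair 3: 0→9
Repair 2: 9→21
Repair 4: 21→27
Repair 1: 27→37

37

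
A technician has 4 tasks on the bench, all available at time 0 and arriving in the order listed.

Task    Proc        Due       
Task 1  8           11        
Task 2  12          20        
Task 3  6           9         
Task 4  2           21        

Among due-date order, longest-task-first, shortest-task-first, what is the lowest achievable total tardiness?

EDD (increasing due date): Task 3 Task 1 Task 2 Task 4.
Task 3: 0→6, due 9, tardiness 0
Task 1: 6→14, due 11, tardiness 3
Task 2: 14→26, due 20, tardiness 6
Task 4: 26→28, due 21, tardiness 7
Sum = 0+3+6+7 = 16.
LPT (decreasing processing time): Task 2 Task 1 Task 3 Task 4.
Task 2: 0→12, due 20, tardiness 0
Task 1: 12→20, due 11, tardiness 9
Task 3: 20→26, due 9, tardiness 17
Task 4: 26→28, due 21, tardiness 7
Sum = 0+9+17+7 = 33.
SPT (increasing processing time): Task 4 Task 3 Task 1 Task 2.
Task 4: 0→2, due 21, tardiness 0
Task 3: 2→8, due 9, tardiness 0
Task 1: 8→16, due 11, tardiness 5
Task 2: 16→28, due 20, tardiness 8
Sum = 0+0+5+8 = 13.
EDD 16, LPT 33, SPT 13 → minimum 13.

13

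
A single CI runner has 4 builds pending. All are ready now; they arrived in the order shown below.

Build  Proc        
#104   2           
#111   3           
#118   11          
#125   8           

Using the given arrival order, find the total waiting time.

FIFO (arrival order): #104 #111 #118 #125.
#104: waits 0, runs 0→2
#111: waits 2, runs 2→5
#118: waits 5, runs 5→16
#125: waits 16, runs 16→24
Sum = 0+2+5+16 = 23.

23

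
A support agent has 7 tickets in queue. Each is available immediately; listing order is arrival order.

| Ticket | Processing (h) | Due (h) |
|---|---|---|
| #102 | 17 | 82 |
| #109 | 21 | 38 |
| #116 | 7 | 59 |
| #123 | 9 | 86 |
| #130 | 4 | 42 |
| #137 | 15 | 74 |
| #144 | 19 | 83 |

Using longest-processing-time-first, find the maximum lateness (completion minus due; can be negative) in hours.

50

LPT (decreasing processing time): #109 #144 #102 #137 #123 #116 #130.
#109: 0→21, due 38, lateness -17
#144: 21→40, due 83, lateness -43
#102: 40→57, due 82, lateness -25
#137: 57→72, due 74, lateness -2
#123: 72→81, due 86, lateness -5
#116: 81→88, due 59, lateness 29
#130: 88→92, due 42, lateness 50
Maximum = 50.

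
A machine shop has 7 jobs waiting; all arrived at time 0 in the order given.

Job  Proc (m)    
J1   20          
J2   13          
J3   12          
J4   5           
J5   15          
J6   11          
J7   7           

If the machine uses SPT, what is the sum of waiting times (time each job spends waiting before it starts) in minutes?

SPT (increasing processing time): J4 J7 J6 J3 J2 J5 J1.
J4: waits 0, runs 0→5
J7: waits 5, runs 5→12
J6: waits 12, runs 12→23
J3: waits 23, runs 23→35
J2: waits 35, runs 35→48
J5: waits 48, runs 48→63
J1: waits 63, runs 63→83
Sum = 0+5+12+23+35+48+63 = 186.

186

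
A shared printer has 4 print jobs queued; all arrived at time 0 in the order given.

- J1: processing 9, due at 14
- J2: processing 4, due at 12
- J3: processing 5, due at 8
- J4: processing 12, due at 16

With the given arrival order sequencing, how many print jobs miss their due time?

FIFO (arrival order): J1 J2 J3 J4.
J1: 0→9, due 14, tardiness 0
J2: 9→13, due 12, tardiness 1
J3: 13→18, due 8, tardiness 10
J4: 18→30, due 16, tardiness 14
Late print jobs: 3.

3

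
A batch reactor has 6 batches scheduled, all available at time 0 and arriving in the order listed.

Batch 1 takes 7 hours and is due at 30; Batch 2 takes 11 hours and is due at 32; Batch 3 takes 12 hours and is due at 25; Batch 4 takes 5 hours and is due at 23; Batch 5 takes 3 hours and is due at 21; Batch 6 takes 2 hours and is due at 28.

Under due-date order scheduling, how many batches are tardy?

EDD (increasing due date): Batch 5 Batch 4 Batch 3 Batch 6 Batch 1 Batch 2.
Batch 5: 0→3, due 21, tardiness 0
Batch 4: 3→8, due 23, tardiness 0
Batch 3: 8→20, due 25, tardiness 0
Batch 6: 20→22, due 28, tardiness 0
Batch 1: 22→29, due 30, tardiness 0
Batch 2: 29→40, due 32, tardiness 8
Late batches: 1.

1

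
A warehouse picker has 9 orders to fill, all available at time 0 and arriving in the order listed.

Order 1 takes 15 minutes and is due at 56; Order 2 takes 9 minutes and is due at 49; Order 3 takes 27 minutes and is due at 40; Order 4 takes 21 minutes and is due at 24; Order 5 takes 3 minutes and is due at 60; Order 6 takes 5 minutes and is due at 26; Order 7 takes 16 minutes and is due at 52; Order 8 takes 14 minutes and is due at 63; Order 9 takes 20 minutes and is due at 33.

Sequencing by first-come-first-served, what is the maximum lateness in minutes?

FIFO (arrival order): Order 1 Order 2 Order 3 Order 4 Order 5 Order 6 Order 7 Order 8 Order 9.
Order 1: 0→15, due 56, lateness -41
Order 2: 15→24, due 49, lateness -25
Order 3: 24→51, due 40, lateness 11
Order 4: 51→72, due 24, lateness 48
Order 5: 72→75, due 60, lateness 15
Order 6: 75→80, due 26, lateness 54
Order 7: 80→96, due 52, lateness 44
Order 8: 96→110, due 63, lateness 47
Order 9: 110→130, due 33, lateness 97
Maximum = 97.

97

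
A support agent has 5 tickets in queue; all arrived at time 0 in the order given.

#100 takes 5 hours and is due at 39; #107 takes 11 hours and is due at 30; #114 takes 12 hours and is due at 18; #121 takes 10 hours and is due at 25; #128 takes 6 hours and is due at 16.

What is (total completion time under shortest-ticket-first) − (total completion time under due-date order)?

-22

SPT (increasing processing time): #100 #128 #121 #107 #114.
#100: 0→5
#128: 5→11
#121: 11→21
#107: 21→32
#114: 32→44
Sum = 5+11+21+32+44 = 113.
EDD (increasing due date): #128 #114 #121 #107 #100.
#128: 0→6
#114: 6→18
#121: 18→28
#107: 28→39
#100: 39→44
Sum = 6+18+28+39+44 = 135.
Difference = 113 − 135 = -22.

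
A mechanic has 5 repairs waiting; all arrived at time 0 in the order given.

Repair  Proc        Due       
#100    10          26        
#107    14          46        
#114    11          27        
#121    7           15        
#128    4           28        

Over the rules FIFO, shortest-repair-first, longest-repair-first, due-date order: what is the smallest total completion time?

FIFO (arrival order): #100 #107 #114 #121 #128.
#100: 0→10
#107: 10→24
#114: 24→35
#121: 35→42
#128: 42→46
Sum = 10+24+35+42+46 = 157.
SPT (increasing processing time): #128 #121 #100 #114 #107.
#128: 0→4
#121: 4→11
#100: 11→21
#114: 21→32
#107: 32→46
Sum = 4+11+21+32+46 = 114.
LPT (decreasing processing time): #107 #114 #100 #121 #128.
#107: 0→14
#114: 14→25
#100: 25→35
#121: 35→42
#128: 42→46
Sum = 14+25+35+42+46 = 162.
EDD (increasing due date): #121 #100 #114 #128 #107.
#121: 0→7
#100: 7→17
#114: 17→28
#128: 28→32
#107: 32→46
Sum = 7+17+28+32+46 = 130.
FIFO 157, SPT 114, LPT 162, EDD 130 → minimum 114.

114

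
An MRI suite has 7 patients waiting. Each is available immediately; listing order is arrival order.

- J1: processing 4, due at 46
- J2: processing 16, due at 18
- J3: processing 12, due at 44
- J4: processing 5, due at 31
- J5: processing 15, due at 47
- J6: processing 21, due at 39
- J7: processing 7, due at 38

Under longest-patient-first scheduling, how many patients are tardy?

6

LPT (decreasing processing time): J6 J2 J5 J3 J7 J4 J1.
J6: 0→21, due 39, tardiness 0
J2: 21→37, due 18, tardiness 19
J5: 37→52, due 47, tardiness 5
J3: 52→64, due 44, tardiness 20
J7: 64→71, due 38, tardiness 33
J4: 71→76, due 31, tardiness 45
J1: 76→80, due 46, tardiness 34
Late patients: 6.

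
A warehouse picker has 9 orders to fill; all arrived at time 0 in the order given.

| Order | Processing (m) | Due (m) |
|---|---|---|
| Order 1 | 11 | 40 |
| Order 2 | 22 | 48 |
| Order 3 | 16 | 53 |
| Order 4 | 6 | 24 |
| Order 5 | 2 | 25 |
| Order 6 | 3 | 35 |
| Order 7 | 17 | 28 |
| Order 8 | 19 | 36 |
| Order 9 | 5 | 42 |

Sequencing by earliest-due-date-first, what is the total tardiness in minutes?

EDD (increasing due date): Order 4 Order 5 Order 7 Order 6 Order 8 Order 1 Order 9 Order 2 Order 3.
Order 4: 0→6, due 24, tardiness 0
Order 5: 6→8, due 25, tardiness 0
Order 7: 8→25, due 28, tardiness 0
Order 6: 25→28, due 35, tardiness 0
Order 8: 28→47, due 36, tardiness 11
Order 1: 47→58, due 40, tardiness 18
Order 9: 58→63, due 42, tardiness 21
Order 2: 63→85, due 48, tardiness 37
Order 3: 85→101, due 53, tardiness 48
Sum = 0+0+0+0+11+18+21+37+48 = 135.

135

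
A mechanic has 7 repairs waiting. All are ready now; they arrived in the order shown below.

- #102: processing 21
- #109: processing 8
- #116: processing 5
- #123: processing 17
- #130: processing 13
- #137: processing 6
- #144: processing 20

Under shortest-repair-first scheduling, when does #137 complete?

SPT (increasing processing time): #116 #137 #109 #130 #123 #144 #102.
#116: 0→5
#137: 5→11

11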